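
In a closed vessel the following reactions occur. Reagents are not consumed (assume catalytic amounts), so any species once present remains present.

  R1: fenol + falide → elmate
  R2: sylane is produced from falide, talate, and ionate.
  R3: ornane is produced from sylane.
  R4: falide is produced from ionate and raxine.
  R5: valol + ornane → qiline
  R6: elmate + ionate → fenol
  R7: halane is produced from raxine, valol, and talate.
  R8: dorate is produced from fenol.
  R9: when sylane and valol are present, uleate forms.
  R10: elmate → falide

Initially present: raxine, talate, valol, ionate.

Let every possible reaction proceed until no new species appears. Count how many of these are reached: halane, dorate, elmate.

1

raxine, valol, and talate present → halane forms (R7).
halane: reached.
dorate would need fenol (R8), but fenol never forms.
elmate would need fenol and falide (R1), but fenol never forms.
Reached: halane — 1 of the 3.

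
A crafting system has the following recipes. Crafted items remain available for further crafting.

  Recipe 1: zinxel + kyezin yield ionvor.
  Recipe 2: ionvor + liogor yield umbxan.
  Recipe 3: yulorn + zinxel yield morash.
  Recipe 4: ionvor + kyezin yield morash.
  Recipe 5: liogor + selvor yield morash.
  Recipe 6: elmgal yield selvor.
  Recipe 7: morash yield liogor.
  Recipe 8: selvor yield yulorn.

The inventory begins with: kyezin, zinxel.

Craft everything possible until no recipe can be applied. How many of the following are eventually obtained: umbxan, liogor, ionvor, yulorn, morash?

zinxel + kyezin → ionvor (Recipe 1).
ionvor + kyezin → morash (Recipe 4).
morash → liogor (Recipe 7).
Using Recipe 2, ionvor and liogor make umbxan.
umbxan: reached.
liogor: reached.
ionvor: reached.
yulorn would need selvor (Recipe 8), but selvor is never obtained.
morash: reached.
Reached: umbxan, liogor, ionvor, and morash — 4 of the 5.

4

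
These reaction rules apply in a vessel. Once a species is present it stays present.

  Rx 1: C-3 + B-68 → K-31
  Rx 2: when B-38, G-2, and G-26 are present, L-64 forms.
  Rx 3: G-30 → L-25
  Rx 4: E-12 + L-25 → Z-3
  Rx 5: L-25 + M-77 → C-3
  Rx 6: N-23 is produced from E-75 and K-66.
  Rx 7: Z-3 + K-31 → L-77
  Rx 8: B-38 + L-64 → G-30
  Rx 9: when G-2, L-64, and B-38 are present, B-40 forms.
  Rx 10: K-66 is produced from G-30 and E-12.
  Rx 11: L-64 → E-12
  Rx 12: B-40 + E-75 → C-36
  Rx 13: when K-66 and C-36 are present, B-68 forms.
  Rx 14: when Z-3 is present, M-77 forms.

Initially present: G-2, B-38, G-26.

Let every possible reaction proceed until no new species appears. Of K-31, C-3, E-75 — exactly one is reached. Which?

C-3

B-38, G-2, and G-26 present → L-64 forms (Rx 2).
L-64 present → E-12 forms (Rx 11).
B-38 and L-64 present → G-30 forms (Rx 8).
G-30 present → L-25 forms (Rx 3).
E-12 and L-25 present → Z-3 forms (Rx 4).
Z-3 present → M-77 forms (Rx 14).
L-25 and M-77 present → C-3 forms (Rx 5).
No rule produces E-75, and it is not given. K-31 would need C-3 and B-68 (Rx 1), but B-68 never forms.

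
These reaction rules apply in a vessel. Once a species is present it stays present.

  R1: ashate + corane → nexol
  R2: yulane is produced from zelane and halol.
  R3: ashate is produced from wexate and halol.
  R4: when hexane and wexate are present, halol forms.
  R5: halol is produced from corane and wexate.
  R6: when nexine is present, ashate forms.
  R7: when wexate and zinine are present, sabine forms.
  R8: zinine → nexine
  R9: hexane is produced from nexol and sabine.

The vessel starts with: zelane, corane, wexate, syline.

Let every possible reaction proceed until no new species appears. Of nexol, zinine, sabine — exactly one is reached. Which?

nexol

corane and wexate present → halol forms (R5).
wexate and halol present → ashate forms (R3).
ashate and corane present → nexol forms (R1).
No rule produces zinine, and it is not given. sabine would need wexate and zinine (R7), but zinine never forms.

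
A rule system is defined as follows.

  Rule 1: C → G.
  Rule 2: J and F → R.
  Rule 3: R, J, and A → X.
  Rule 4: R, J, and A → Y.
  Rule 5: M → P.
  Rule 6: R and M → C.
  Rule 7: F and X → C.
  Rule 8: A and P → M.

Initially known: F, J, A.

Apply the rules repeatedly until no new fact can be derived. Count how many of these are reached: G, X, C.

From J and F, Rule 2 gives R.
From R, J, and A, Rule 3 gives X.
F and X hold, so C follows (Rule 7).
C holds, so G follows (Rule 1).
G: reached.
X: reached.
C: reached.
All 3 are reached.

3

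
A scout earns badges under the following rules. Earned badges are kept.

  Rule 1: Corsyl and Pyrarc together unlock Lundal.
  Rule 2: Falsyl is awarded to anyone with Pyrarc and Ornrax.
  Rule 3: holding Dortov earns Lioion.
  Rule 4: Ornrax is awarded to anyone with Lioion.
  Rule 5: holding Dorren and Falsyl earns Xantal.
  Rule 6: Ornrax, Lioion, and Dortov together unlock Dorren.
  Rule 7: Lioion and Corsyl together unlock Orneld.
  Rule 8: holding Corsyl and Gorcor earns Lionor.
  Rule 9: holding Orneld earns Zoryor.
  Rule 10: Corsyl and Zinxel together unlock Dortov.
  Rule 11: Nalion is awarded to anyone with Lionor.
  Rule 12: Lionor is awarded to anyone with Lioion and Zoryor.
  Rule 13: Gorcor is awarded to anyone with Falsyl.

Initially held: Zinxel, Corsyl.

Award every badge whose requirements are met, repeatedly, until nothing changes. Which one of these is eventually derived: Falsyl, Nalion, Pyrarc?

Nalion

With Corsyl and Zinxel, Dortov is earned (Rule 10).
With Dortov, Lioion is earned (Rule 3).
With Lioion and Corsyl, Orneld is earned (Rule 7).
With Orneld, Zoryor is earned (Rule 9).
With Lioion and Zoryor, Lionor is earned (Rule 12).
With Lionor, Nalion is earned (Rule 11).
No rule produces Pyrarc, and it is not given. Falsyl would need Pyrarc and Ornrax (Rule 2), but Pyrarc is never earned.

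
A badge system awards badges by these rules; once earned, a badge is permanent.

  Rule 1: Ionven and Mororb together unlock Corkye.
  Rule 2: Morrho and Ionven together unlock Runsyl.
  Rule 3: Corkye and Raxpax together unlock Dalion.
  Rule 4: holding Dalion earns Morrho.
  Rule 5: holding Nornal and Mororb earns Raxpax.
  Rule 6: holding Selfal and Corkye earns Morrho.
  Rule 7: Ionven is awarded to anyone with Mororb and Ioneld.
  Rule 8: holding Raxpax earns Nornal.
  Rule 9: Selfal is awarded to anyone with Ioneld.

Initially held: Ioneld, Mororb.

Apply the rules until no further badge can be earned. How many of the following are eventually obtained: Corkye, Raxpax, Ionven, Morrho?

With Mororb and Ioneld, Ionven is earned (Rule 7).
With Ioneld, Selfal is earned (Rule 9).
With Ionven and Mororb, Corkye is earned (Rule 1).
With Selfal and Corkye, Morrho is earned (Rule 6).
Corkye: reached.
Raxpax would need Nornal and Mororb (Rule 5), but Nornal is never earned.
Ionven: reached.
Morrho: reached.
Reached: Corkye, Ionven, and Morrho — 3 of the 4.

3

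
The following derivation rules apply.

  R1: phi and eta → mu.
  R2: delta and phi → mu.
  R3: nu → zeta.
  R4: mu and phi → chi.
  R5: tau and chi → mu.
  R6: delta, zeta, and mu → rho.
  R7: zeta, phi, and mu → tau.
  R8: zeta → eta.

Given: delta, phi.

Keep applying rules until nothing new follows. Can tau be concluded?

No

tau would need zeta, phi, and mu (R7), but zeta is never established.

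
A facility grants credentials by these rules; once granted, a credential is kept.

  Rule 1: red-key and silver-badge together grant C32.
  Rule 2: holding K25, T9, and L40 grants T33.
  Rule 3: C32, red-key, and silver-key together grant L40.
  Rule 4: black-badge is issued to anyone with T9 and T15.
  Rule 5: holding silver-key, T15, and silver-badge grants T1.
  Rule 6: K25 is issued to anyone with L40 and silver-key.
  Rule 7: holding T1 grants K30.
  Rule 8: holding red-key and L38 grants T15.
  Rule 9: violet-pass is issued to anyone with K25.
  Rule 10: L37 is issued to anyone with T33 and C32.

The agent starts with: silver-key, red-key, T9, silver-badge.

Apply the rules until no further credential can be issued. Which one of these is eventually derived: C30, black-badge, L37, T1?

L37

Holding red-key and silver-badge grants C32 (Rule 1).
Holding C32, red-key, and silver-key grants L40 (Rule 3).
Holding L40 and silver-key grants K25 (Rule 6).
Holding K25, T9, and L40 grants T33 (Rule 2).
Holding T33 and C32 grants L37 (Rule 10).
No rule produces C30, and it is not given. T1 would need silver-key, T15, and silver-badge (Rule 5), but T15 is never granted. black-badge would need T9 and T15 (Rule 4), but T15 is never granted.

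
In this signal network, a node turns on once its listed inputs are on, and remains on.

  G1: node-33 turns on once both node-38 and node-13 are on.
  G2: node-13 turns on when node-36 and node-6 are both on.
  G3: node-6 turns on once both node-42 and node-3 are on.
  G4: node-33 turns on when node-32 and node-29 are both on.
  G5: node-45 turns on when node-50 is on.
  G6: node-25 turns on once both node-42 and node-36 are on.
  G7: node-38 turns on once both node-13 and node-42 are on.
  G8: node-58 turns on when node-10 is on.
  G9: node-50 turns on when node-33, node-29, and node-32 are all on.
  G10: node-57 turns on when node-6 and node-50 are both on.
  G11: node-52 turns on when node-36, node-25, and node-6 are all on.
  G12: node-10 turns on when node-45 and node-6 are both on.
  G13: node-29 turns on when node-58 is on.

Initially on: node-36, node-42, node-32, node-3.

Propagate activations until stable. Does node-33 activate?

Yes

node-42 and node-3 are on, so node-6 turns on (G3).
node-36 and node-6 are on, so node-13 turns on (G2).
node-13 and node-42 are on, so node-38 turns on (G7).
G1: node-38 and node-13 on → node-33 on.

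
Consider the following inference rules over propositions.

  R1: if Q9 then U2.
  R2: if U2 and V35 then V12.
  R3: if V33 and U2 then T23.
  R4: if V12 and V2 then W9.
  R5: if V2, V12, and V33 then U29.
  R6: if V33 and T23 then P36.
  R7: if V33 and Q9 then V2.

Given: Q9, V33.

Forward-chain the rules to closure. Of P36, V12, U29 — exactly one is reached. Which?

From Q9, R1 gives U2.
From V33 and U2, R3 gives T23.
V33 and T23 hold, so P36 follows (R6).
V12 would need U2 and V35 (R2), but V35 is never established. U29 would need V2, V12, and V33 (R5), but V12 is never established.

P36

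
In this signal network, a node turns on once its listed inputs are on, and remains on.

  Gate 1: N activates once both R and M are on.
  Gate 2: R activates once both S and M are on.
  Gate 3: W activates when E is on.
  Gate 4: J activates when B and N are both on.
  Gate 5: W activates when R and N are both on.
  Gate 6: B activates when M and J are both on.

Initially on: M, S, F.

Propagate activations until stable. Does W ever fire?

S and M are on, so R activates (Gate 2).
R and M are on, so N activates (Gate 1).
Gate 5: R and N on → W on.

Yes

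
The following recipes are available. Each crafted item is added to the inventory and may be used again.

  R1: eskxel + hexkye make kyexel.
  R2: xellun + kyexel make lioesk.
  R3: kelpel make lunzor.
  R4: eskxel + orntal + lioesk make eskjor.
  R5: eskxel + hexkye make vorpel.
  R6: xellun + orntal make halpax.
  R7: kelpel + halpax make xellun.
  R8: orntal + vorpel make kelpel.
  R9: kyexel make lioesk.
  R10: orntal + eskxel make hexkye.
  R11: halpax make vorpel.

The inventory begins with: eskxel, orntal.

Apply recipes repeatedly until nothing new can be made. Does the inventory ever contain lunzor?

orntal + eskxel → hexkye (R10).
eskxel + hexkye → vorpel (R5).
orntal + vorpel → kelpel (R8).
Using R3, kelpel makes lunzor.

Yes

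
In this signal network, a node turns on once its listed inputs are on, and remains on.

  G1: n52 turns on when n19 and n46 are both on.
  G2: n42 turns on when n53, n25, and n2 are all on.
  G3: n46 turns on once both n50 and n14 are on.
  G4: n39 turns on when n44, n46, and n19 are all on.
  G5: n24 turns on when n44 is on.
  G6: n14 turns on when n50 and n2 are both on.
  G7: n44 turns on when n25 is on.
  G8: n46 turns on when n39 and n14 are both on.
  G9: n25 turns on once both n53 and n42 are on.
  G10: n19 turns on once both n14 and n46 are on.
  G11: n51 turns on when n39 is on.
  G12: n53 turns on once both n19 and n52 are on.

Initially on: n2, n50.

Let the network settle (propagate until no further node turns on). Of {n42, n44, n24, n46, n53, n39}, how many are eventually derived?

2

n50 and n2 are on, so n14 turns on (G6).
G3: n50 and n14 on → n46 on.
n14 and n46 are on, so n19 turns on (G10).
n19 and n46 are on, so n52 turns on (G1).
n19 and n52 are on, so n53 turns on (G12).
n42 would need n53, n25, and n2 (G2), but n25 never turns on.
n44 would need n25 (G7), but n25 never turns on.
n24 would need n44 (G5), but n44 never turns on.
n46: reached.
n53: reached.
n39 would need n44, n46, and n19 (G4), but n44 never turns on.
Reached: n46 and n53 — 2 of the 6.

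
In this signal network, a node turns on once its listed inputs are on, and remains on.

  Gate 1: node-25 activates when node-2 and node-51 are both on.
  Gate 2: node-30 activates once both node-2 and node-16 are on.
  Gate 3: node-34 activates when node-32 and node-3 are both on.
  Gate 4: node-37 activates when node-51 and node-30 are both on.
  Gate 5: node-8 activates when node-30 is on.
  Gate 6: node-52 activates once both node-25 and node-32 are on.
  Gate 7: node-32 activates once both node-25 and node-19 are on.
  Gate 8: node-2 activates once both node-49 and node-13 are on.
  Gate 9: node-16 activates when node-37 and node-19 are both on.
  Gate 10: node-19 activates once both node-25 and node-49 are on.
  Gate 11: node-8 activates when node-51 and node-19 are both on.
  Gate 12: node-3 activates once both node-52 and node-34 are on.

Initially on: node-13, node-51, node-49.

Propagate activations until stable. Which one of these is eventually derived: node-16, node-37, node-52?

node-52

node-49 and node-13 are on, so node-2 activates (Gate 8).
node-2 and node-51 are on, so node-25 activates (Gate 1).
Gate 10: node-25 and node-49 on → node-19 on.
Gate 7: node-25 and node-19 on → node-32 on.
Gate 6: node-25 and node-32 on → node-52 on.
node-37 would need node-51 and node-30 (Gate 4), but node-30 never turns on. node-16 would need node-37 and node-19 (Gate 9), but node-37 never turns on.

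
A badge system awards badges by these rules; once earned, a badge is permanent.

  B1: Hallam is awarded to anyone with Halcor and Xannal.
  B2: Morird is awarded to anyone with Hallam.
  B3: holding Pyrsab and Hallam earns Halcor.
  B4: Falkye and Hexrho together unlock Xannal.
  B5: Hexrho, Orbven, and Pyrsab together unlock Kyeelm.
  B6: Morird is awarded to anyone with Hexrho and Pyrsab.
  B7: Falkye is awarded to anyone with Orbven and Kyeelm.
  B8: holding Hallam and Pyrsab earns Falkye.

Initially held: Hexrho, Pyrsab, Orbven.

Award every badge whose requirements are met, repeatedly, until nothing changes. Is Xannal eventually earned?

With Hexrho, Orbven, and Pyrsab, Kyeelm is earned (B5).
With Orbven and Kyeelm, Falkye is earned (B7).
With Falkye and Hexrho, Xannal is earned (B4).

Yes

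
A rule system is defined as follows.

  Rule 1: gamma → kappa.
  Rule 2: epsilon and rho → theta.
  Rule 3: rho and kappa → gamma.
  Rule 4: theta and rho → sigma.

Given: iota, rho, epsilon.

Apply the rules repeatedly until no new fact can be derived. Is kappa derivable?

kappa would need gamma (Rule 1), but gamma is never established.

No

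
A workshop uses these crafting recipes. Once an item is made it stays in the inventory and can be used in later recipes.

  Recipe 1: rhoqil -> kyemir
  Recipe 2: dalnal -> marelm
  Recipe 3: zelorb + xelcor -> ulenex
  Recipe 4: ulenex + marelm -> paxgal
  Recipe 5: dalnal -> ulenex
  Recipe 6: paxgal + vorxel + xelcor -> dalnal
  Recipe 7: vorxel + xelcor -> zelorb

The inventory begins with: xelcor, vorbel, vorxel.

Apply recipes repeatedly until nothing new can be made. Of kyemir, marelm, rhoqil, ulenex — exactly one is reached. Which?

Using Recipe 7, vorxel and xelcor make zelorb.
zelorb + xelcor -> ulenex (Recipe 3).
No rule produces rhoqil, and it is not given. marelm would need dalnal (Recipe 2), but dalnal is never obtained. kyemir would need rhoqil (Recipe 1), but rhoqil is never obtained.

ulenex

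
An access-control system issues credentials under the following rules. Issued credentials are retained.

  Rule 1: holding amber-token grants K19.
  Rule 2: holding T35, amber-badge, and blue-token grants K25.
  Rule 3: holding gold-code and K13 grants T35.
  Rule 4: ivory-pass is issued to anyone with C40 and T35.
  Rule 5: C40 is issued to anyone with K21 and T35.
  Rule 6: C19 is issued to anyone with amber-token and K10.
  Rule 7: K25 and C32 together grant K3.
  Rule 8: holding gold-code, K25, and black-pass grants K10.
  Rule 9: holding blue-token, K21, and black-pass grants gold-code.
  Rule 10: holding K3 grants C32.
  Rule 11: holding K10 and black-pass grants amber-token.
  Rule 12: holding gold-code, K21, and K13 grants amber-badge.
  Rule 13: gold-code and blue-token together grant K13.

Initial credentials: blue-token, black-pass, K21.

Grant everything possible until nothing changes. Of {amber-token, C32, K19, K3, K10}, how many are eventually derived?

3

Holding blue-token, K21, and black-pass grants gold-code (Rule 9).
Holding gold-code and blue-token grants K13 (Rule 13).
Holding gold-code and K13 grants T35 (Rule 3).
Holding gold-code, K21, and K13 grants amber-badge (Rule 12).
Holding T35, amber-badge, and blue-token grants K25 (Rule 2).
Holding gold-code, K25, and black-pass grants K10 (Rule 8).
Holding K10 and black-pass grants amber-token (Rule 11).
Holding amber-token grants K19 (Rule 1).
amber-token: reached.
C32 would need K3 (Rule 10), but K3 is never granted.
K19: reached.
K3 would need K25 and C32 (Rule 7), but C32 is never granted.
K10: reached.
Reached: amber-token, K19, and K10 — 3 of the 5.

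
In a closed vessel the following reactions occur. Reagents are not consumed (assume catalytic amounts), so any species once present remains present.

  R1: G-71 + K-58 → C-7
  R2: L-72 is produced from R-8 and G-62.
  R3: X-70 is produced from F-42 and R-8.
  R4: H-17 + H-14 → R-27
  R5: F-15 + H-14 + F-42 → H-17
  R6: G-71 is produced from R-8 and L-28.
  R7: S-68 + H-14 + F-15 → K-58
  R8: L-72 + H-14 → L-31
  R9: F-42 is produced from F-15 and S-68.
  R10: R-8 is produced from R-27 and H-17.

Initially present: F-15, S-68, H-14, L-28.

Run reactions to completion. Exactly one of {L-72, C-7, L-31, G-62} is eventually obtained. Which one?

S-68, H-14, and F-15 present → K-58 forms (R7).
F-15 and S-68 present → F-42 forms (R9).
F-15, H-14, and F-42 present → H-17 forms (R5).
H-17 and H-14 present → R-27 forms (R4).
R-27 and H-17 present → R-8 forms (R10).
R-8 and L-28 present → G-71 forms (R6).
G-71 and K-58 present → C-7 forms (R1).
No rule produces G-62, and it is not given. L-31 would need L-72 and H-14 (R8), but L-72 never forms. L-72 would need R-8 and G-62 (R2), but G-62 never forms.

C-7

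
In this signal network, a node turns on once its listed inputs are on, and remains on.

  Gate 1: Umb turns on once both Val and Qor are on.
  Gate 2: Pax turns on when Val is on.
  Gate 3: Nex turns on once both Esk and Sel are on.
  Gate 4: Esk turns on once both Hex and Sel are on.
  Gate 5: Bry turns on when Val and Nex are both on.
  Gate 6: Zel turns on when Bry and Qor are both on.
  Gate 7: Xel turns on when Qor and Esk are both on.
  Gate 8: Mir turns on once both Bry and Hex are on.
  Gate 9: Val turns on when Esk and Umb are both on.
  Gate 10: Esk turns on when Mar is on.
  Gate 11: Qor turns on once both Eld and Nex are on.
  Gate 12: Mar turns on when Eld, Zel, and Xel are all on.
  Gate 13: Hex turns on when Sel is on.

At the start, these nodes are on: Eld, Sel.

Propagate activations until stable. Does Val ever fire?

Val would need Esk and Umb (Gate 9), but Umb never turns on.

No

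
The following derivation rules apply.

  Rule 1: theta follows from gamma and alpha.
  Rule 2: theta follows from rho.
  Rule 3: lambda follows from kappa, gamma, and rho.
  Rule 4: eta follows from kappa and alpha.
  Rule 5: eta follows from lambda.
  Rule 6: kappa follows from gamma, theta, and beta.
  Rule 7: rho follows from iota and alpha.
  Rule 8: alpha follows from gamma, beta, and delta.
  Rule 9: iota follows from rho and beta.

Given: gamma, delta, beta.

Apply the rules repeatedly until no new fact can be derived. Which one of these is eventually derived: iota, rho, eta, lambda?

gamma, beta, and delta hold, so alpha follows (Rule 8).
From gamma and alpha, Rule 1 gives theta.
From gamma, theta, and beta, Rule 6 gives kappa.
From kappa and alpha, Rule 4 gives eta.
rho would need iota and alpha (Rule 7), but iota is never established. iota would need rho and beta (Rule 9), but rho is never established. lambda would need kappa, gamma, and rho (Rule 3), but rho is never established.

eta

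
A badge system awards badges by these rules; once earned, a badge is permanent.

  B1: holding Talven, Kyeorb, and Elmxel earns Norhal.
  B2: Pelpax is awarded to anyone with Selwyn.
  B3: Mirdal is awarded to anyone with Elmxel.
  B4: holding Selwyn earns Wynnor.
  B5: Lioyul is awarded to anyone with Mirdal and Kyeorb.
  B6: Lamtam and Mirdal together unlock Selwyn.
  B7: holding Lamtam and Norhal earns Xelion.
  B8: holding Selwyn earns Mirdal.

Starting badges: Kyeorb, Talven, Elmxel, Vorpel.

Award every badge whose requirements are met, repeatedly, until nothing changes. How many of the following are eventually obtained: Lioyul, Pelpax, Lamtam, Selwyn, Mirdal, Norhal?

With Elmxel, Mirdal is earned (B3).
With Talven, Kyeorb, and Elmxel, Norhal is earned (B1).
With Mirdal and Kyeorb, Lioyul is earned (B5).
Lioyul: reached.
Pelpax would need Selwyn (B2), but Selwyn is never earned.
No rule produces Lamtam, and it is not given.
Selwyn would need Lamtam and Mirdal (B6), but Lamtam is never earned.
Mirdal: reached.
Norhal: reached.
Reached: Lioyul, Mirdal, and Norhal — 3 of the 6.

3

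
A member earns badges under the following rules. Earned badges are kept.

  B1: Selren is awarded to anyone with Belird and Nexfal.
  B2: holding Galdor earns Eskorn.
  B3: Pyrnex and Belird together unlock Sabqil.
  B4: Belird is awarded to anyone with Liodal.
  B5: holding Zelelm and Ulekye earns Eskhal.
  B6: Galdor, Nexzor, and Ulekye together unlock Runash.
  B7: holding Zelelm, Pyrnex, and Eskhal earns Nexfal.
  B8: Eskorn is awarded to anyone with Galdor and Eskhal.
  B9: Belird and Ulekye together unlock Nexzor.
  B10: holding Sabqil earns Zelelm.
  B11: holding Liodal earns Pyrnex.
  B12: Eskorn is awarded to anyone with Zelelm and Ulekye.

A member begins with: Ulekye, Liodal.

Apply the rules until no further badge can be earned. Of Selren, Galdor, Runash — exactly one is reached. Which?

With Liodal, Belird is earned (B4).
With Liodal, Pyrnex is earned (B11).
With Pyrnex and Belird, Sabqil is earned (B3).
With Sabqil, Zelelm is earned (B10).
With Zelelm and Ulekye, Eskhal is earned (B5).
With Zelelm, Pyrnex, and Eskhal, Nexfal is earned (B7).
With Belird and Nexfal, Selren is earned (B1).
Runash would need Galdor, Nexzor, and Ulekye (B6), but Galdor is never earned. No rule produces Galdor, and it is not given.

Selren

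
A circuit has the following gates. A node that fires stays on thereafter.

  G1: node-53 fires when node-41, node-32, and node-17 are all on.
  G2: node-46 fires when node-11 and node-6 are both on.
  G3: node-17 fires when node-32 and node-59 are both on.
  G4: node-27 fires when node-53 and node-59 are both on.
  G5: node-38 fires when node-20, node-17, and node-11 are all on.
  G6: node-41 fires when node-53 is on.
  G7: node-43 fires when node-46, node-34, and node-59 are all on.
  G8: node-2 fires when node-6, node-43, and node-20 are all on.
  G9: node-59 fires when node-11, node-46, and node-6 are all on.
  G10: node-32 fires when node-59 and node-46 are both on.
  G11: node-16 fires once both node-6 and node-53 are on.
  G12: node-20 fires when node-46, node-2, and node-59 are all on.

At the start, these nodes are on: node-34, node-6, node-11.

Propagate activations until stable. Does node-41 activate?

No

node-41 would need node-53 (G6), but node-53 never turns on.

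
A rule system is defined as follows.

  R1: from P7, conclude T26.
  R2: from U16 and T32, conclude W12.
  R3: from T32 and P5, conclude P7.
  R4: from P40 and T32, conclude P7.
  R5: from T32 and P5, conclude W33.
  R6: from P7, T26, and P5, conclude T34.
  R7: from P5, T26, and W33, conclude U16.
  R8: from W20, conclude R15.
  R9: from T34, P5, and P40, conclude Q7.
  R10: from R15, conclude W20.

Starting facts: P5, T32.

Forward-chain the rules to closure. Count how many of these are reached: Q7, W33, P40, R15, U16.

T32 and P5 hold, so W33 follows (R5).
T32 and P5 hold, so P7 follows (R3).
P7 holds, so T26 follows (R1).
P5, T26, and W33 hold, so U16 follows (R7).
Q7 would need T34, P5, and P40 (R9), but P40 is never established.
W33: reached.
No rule produces P40, and it is not given.
R15 would need W20 (R8), but W20 is never established.
U16: reached.
Reached: W33 and U16 — 2 of the 5.

2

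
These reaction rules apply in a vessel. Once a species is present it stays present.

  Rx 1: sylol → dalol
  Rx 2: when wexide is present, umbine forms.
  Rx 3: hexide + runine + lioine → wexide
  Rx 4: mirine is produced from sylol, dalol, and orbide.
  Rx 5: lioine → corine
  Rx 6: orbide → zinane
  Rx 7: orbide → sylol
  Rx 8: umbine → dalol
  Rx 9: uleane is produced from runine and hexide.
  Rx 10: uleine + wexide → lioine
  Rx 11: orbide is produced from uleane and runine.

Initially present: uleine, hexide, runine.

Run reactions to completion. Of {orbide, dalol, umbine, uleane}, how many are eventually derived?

runine and hexide present → uleane forms (Rx 9).
uleane and runine present → orbide forms (Rx 11).
orbide present → sylol forms (Rx 7).
sylol present → dalol forms (Rx 1).
orbide: reached.
dalol: reached.
umbine would need wexide (Rx 2), but wexide never forms.
uleane: reached.
Reached: orbide, dalol, and uleane — 3 of the 4.

3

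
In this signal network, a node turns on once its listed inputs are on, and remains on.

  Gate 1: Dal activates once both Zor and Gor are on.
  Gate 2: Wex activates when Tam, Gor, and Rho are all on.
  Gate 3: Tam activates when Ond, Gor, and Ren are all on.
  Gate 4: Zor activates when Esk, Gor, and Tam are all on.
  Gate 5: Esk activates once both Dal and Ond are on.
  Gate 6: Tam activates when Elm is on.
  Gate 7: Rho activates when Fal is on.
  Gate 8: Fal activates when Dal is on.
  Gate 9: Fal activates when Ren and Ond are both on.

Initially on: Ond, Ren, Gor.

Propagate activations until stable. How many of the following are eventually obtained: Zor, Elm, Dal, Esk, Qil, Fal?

1

Gate 9: Ren and Ond on → Fal on.
Zor would need Esk, Gor, and Tam (Gate 4), but Esk never turns on.
No rule produces Elm, and it is not given.
Dal would need Zor and Gor (Gate 1), but Zor never turns on.
Esk would need Dal and Ond (Gate 5), but Dal never turns on.
No rule produces Qil, and it is not given.
Fal: reached.
Reached: Fal — 1 of the 6.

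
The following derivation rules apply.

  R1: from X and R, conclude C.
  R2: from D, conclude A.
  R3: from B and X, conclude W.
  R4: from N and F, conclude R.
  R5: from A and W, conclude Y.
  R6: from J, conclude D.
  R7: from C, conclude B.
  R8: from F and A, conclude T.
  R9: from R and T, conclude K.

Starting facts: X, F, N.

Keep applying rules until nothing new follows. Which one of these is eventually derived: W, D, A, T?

W

N and F hold, so R follows (R4).
From X and R, R1 gives C.
From C, R7 gives B.
From B and X, R3 gives W.
A would need D (R2), but D is never established. T would need F and A (R8), but A is never established. D would need J (R6), but J is never established.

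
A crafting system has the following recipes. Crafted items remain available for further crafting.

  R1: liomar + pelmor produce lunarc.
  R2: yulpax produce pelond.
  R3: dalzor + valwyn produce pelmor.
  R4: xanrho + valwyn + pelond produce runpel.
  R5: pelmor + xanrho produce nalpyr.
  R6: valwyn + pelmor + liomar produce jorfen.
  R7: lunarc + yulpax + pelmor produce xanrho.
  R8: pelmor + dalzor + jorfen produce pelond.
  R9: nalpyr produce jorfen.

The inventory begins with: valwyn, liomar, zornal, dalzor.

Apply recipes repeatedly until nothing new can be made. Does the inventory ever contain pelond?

Using R3, dalzor and valwyn make pelmor.
valwyn + pelmor + liomar → jorfen (R6).
Using R8, pelmor, dalzor, and jorfen make pelond.

Yes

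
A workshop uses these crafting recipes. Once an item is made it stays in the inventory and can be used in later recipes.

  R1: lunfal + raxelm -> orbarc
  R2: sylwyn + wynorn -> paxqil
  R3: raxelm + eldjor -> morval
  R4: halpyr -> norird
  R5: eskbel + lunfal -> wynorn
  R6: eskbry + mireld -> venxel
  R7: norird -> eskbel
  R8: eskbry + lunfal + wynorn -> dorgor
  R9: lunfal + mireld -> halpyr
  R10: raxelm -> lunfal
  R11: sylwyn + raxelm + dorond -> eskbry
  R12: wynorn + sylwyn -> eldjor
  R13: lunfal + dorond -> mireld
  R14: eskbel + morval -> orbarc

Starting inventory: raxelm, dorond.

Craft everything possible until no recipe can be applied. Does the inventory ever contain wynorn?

Yes

Using R10, raxelm makes lunfal.
Using R13, lunfal and dorond make mireld.
Using R9, lunfal and mireld make halpyr.
halpyr -> norird (R4).
norird -> eskbel (R7).
Using R5, eskbel and lunfal make wynorn.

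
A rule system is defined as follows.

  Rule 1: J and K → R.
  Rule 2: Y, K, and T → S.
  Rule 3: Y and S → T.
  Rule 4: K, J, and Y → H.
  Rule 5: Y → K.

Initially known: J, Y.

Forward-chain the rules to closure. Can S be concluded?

No

S would need Y, K, and T (Rule 2), but T is never established.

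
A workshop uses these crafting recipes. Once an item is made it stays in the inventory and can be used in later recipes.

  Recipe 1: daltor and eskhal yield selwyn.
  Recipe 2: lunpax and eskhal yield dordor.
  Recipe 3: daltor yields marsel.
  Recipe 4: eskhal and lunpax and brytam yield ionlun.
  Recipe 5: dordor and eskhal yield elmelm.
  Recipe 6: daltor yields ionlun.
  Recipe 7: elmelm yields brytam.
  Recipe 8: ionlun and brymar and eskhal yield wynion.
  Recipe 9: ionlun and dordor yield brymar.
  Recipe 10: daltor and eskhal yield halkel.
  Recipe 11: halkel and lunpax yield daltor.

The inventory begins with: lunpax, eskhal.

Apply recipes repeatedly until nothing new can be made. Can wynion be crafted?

Yes

lunpax and eskhal → dordor (Recipe 2).
Using Recipe 5, dordor and eskhal make elmelm.
elmelm → brytam (Recipe 7).
eskhal and lunpax and brytam → ionlun (Recipe 4).
ionlun and dordor → brymar (Recipe 9).
Using Recipe 8, ionlun, brymar, and eskhal make wynion.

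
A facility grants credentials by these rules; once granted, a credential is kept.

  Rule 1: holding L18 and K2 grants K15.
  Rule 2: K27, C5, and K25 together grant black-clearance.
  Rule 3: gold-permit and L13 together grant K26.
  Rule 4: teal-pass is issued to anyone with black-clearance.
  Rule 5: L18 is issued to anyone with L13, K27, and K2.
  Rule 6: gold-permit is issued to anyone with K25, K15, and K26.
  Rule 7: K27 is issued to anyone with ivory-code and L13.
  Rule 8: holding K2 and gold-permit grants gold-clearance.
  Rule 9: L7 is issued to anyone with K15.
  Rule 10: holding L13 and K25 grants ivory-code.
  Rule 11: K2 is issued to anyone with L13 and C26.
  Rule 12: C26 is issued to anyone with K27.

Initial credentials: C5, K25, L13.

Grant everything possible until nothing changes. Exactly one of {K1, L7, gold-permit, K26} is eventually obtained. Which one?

L7

Holding L13 and K25 grants ivory-code (Rule 10).
Holding ivory-code and L13 grants K27 (Rule 7).
Holding K27 grants C26 (Rule 12).
Holding L13 and C26 grants K2 (Rule 11).
Holding L13, K27, and K2 grants L18 (Rule 5).
Holding L18 and K2 grants K15 (Rule 1).
Holding K15 grants L7 (Rule 9).
K26 would need gold-permit and L13 (Rule 3), but gold-permit is never granted. No rule produces K1, and it is not given. gold-permit would need K25, K15, and K26 (Rule 6), but K26 is never granted.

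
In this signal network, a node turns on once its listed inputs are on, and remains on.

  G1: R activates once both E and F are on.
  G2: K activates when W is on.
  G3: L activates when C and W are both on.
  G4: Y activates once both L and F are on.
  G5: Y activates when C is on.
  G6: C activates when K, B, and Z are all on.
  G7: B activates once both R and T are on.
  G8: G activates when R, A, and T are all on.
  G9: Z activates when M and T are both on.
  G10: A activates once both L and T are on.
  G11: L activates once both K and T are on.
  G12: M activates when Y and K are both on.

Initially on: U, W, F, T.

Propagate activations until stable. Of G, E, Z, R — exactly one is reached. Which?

W is on, so K activates (G2).
G11: K and T on → L on.
G4: L and F on → Y on.
G12: Y and K on → M on.
M and T are on, so Z activates (G9).
R would need E and F (G1), but E never turns on. G would need R, A, and T (G8), but R never turns on. No rule produces E, and it is not given.

Z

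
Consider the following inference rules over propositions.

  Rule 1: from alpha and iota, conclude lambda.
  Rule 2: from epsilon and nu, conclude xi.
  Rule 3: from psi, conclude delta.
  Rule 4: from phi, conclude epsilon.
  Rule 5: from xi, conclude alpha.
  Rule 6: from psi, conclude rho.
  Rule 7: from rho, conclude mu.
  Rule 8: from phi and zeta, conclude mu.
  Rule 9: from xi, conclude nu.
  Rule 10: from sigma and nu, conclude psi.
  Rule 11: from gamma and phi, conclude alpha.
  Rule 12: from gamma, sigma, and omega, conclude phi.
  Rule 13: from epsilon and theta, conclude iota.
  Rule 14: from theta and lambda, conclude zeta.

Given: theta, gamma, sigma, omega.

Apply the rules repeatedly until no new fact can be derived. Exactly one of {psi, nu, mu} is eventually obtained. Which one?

gamma, sigma, and omega hold, so phi follows (Rule 12).
gamma and phi hold, so alpha follows (Rule 11).
phi holds, so epsilon follows (Rule 4).
From epsilon and theta, Rule 13 gives iota.
alpha and iota hold, so lambda follows (Rule 1).
theta and lambda hold, so zeta follows (Rule 14).
phi and zeta hold, so mu follows (Rule 8).
psi would need sigma and nu (Rule 10), but nu is never established. nu would need xi (Rule 9), but xi is never established.

mu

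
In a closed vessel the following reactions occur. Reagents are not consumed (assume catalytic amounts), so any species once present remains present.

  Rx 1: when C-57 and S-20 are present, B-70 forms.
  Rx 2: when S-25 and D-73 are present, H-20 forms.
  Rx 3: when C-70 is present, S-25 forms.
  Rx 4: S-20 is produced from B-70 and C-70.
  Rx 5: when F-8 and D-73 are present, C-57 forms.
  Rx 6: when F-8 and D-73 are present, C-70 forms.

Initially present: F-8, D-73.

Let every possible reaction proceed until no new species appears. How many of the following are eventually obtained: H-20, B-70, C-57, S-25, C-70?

F-8 and D-73 present → C-70 forms (Rx 6).
F-8 and D-73 present → C-57 forms (Rx 5).
C-70 present → S-25 forms (Rx 3).
S-25 and D-73 present → H-20 forms (Rx 2).
H-20: reached.
B-70 would need C-57 and S-20 (Rx 1), but S-20 never forms.
C-57: reached.
S-25: reached.
C-70: reached.
Reached: H-20, C-57, S-25, and C-70 — 4 of the 5.

4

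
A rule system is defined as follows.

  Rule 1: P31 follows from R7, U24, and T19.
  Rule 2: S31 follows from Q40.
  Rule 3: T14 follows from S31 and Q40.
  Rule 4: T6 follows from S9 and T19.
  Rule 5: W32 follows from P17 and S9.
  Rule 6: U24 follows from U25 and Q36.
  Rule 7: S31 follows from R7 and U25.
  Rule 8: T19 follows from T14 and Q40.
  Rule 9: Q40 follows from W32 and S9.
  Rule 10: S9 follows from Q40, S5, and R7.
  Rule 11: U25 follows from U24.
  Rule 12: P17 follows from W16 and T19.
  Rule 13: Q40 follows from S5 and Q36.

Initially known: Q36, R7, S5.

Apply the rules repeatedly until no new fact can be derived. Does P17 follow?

No

P17 would need W16 and T19 (Rule 12), but W16 is never established.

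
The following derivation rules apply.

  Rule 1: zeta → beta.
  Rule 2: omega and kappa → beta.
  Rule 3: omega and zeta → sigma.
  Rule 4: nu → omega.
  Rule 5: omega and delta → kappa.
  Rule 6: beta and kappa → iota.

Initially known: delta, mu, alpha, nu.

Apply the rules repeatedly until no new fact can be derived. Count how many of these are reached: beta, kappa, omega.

3

From nu, Rule 4 gives omega.
From omega and delta, Rule 5 gives kappa.
From omega and kappa, Rule 2 gives beta.
beta: reached.
kappa: reached.
omega: reached.
All 3 are reached.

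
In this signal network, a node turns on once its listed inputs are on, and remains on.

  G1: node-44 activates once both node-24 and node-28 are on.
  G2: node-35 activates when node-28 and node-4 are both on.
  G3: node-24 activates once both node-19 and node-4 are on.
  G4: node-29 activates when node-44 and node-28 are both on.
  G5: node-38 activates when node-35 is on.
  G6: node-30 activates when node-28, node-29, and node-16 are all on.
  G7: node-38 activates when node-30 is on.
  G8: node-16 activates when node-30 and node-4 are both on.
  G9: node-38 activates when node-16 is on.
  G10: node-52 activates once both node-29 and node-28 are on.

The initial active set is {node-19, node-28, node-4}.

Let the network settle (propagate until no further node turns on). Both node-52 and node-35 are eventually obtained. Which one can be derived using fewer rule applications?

node-35

node-35: node-28 and node-4 are on, so node-35 activates (G2). [1 rule application]
node-52: node-19 and node-4 are on, so node-24 activates (G3). G1: node-24 and node-28 on → node-44 on. G4: node-44 and node-28 on → node-29 on. node-29 and node-28 are on, so node-52 activates (G10). [4 rule applications]
node-35 needs fewer.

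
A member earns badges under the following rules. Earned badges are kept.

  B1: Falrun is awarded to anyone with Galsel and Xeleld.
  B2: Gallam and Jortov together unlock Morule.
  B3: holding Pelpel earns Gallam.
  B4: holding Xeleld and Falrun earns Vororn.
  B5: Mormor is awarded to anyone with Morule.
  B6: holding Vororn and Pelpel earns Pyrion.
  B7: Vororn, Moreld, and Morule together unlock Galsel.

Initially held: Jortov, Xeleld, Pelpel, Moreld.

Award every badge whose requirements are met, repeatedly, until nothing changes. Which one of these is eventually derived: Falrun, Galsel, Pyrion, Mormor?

Mormor

With Pelpel, Gallam is earned (B3).
With Gallam and Jortov, Morule is earned (B2).
With Morule, Mormor is earned (B5).
Pyrion would need Vororn and Pelpel (B6), but Vororn is never earned. Falrun would need Galsel and Xeleld (B1), but Galsel is never earned. Galsel would need Vororn, Moreld, and Morule (B7), but Vororn is never earned.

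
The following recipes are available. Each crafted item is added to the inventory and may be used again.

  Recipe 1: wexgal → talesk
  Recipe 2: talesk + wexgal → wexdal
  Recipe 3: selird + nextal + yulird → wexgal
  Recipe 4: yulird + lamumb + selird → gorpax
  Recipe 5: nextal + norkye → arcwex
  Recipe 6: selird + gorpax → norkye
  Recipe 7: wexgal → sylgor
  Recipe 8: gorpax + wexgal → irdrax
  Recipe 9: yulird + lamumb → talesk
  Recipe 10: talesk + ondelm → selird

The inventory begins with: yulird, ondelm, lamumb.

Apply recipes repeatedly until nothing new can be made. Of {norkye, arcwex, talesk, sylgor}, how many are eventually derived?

2

yulird + lamumb → talesk (Recipe 9).
Using Recipe 10, talesk and ondelm make selird.
yulird + lamumb + selird → gorpax (Recipe 4).
selird + gorpax → norkye (Recipe 6).
norkye: reached.
arcwex would need nextal and norkye (Recipe 5), but nextal is never obtained.
talesk: reached.
sylgor would need wexgal (Recipe 7), but wexgal is never obtained.
Reached: norkye and talesk — 2 of the 4.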